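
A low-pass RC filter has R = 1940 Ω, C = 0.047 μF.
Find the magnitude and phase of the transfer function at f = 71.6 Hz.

Step 1 — Angular frequency: ω = 2π·71.6 = 449.9 rad/s.
Step 2 — Transfer function: H(jω) = 1/(1 + jωRC).
Step 3 — Denominator: 1 + jωRC = 1 + j·449.9·1940·4.7e-08 = 1 + j0.04102.
Step 4 — H = 0.9983 - j0.04095.
Step 5 — Magnitude: |H| = 0.9992 (-0.0 dB); phase: φ = -2.3°.

|H| = 0.9992 (-0.0 dB), φ = -2.3°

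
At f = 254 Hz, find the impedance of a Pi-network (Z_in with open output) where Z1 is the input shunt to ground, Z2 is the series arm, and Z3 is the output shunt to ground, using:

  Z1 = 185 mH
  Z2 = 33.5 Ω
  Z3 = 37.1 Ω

Step 1 — Angular frequency: ω = 2π·f = 2π·254 = 1596 rad/s.
Step 2 — Component impedances:
  Z1: Z = jωL = j·1596·0.185 = 0 + j295.2 Ω
  Z2: Z = R = 33.5 Ω
  Z3: Z = R = 37.1 Ω
Step 3 — With open output, the series arm Z2 and the output shunt Z3 appear in series to ground: Z2 + Z3 = 70.6 Ω.
Step 4 — Parallel with input shunt Z1: Z_in = Z1 || (Z2 + Z3) = 66.78 + j15.97 Ω = 68.66∠13.4° Ω.

Z = 66.78 + j15.97 Ω = 68.66∠13.4° Ω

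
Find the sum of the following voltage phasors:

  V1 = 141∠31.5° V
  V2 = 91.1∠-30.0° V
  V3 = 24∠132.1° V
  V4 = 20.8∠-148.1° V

Step 1 — Convert each phasor to rectangular form:
  V1 = 141·(cos(31.5°) + j·sin(31.5°)) = 120.2 + j73.67 V
  V2 = 91.1·(cos(-30.0°) + j·sin(-30.0°)) = 78.89 - j45.55 V
  V3 = 24·(cos(132.1°) + j·sin(132.1°)) = -16.09 + j17.81 V
  V4 = 20.8·(cos(-148.1°) + j·sin(-148.1°)) = -17.66 - j10.99 V
Step 2 — Sum components: V_total = 165.4 + j34.94 V.
Step 3 — Convert to polar: |V_total| = 169 V, ∠V_total = 11.9°.

V_total = 169∠11.9° V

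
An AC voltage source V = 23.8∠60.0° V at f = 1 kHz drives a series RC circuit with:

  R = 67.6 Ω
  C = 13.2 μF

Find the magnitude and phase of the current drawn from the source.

Step 1 — Angular frequency: ω = 2π·f = 2π·1000 = 6283 rad/s.
Step 2 — Component impedances:
  R: Z = R = 67.6 Ω
  C: Z = 1/(jωC) = -j/(ω·C) = 0 - j12.06 Ω
Step 3 — Series combination: Z_total = R + C = 67.6 - j12.06 Ω = 68.67∠-10.1° Ω.
Step 4 — Source phasor: V = 23.8∠60.0° V = 11.9 + j20.61 V.
Step 5 — Ohm's law: I = V / Z_total = (11.9 + j20.61) / (67.6 - j12.06) = 0.1179 + j0.3259 A.
Step 6 — Convert to polar: |I| = 0.3466 A, ∠I = 70.1°.

I = 0.3466∠70.1° A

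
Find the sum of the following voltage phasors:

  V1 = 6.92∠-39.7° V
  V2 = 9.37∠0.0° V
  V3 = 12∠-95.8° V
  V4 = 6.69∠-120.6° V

Step 1 — Convert each phasor to rectangular form:
  V1 = 6.92·(cos(-39.7°) + j·sin(-39.7°)) = 5.324 - j4.42 V
  V2 = 9.37·(cos(0.0°) + j·sin(0.0°)) = 9.37 V
  V3 = 12·(cos(-95.8°) + j·sin(-95.8°)) = -1.213 - j11.94 V
  V4 = 6.69·(cos(-120.6°) + j·sin(-120.6°)) = -3.405 - j5.758 V
Step 2 — Sum components: V_total = 10.08 - j22.12 V.
Step 3 — Convert to polar: |V_total| = 24.3 V, ∠V_total = -65.5°.

V_total = 24.3∠-65.5° V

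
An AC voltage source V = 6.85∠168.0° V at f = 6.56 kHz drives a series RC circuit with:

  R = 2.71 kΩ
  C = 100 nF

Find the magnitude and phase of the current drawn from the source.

Step 1 — Angular frequency: ω = 2π·f = 2π·6560 = 4.122e+04 rad/s.
Step 2 — Component impedances:
  R: Z = R = 2710 Ω
  C: Z = 1/(jωC) = -j/(ω·C) = 0 - j242.6 Ω
Step 3 — Series combination: Z_total = R + C = 2710 - j242.6 Ω = 2721∠-5.1° Ω.
Step 4 — Source phasor: V = 6.85∠168.0° V = -6.7 + j1.424 V.
Step 5 — Ohm's law: I = V / Z_total = (-6.7 + j1.424) / (2710 - j242.6) = -0.002499 + j0.0003018 A.
Step 6 — Convert to polar: |I| = 0.002518 A, ∠I = 173.1°.

I = 0.002518∠173.1° A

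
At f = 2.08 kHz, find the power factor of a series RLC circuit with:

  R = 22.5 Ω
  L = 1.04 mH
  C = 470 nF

Step 1 — Angular frequency: ω = 2π·f = 2π·2080 = 1.307e+04 rad/s.
Step 2 — Component impedances:
  R: Z = R = 22.5 Ω
  L: Z = jωL = j·1.307e+04·0.00104 = 0 + j13.59 Ω
  C: Z = 1/(jωC) = -j/(ω·C) = 0 - j162.8 Ω
Step 3 — Series combination: Z_total = R + L + C = 22.5 - j149.2 Ω = 150.9∠-81.4° Ω.
Step 4 — Power factor: PF = cos(φ) = Re(Z)/|Z| = 22.5/150.9 = 0.1491.
Step 5 — Type: Im(Z) = -149.2 ⇒ leading (phase φ = -81.4°).

PF = 0.1491 (leading, φ = -81.4°)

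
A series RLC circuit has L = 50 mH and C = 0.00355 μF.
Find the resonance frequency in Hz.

Step 1 — Resonance condition Im(Z)=0 gives ω₀ = 1/√(LC).
Step 2 — ω₀ = 1/√(0.05·3.55e-09) = 7.506e+04 rad/s.
Step 3 — f₀ = ω₀/(2π) = 1.195e+04 Hz.

f₀ = 1.195e+04 Hz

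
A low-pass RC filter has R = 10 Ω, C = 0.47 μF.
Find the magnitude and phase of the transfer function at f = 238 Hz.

Step 1 — Angular frequency: ω = 2π·238 = 1495 rad/s.
Step 2 — Transfer function: H(jω) = 1/(1 + jωRC).
Step 3 — Denominator: 1 + jωRC = 1 + j·1495·10·4.7e-07 = 1 + j0.007028.
Step 4 — H = 1 - j0.007028.
Step 5 — Magnitude: |H| = 1 (-0.0 dB); phase: φ = -0.4°.

|H| = 1 (-0.0 dB), φ = -0.4°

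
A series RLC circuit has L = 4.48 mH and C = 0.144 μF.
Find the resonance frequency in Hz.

Step 1 — Resonance condition Im(Z)=0 gives ω₀ = 1/√(LC).
Step 2 — ω₀ = 1/√(0.00448·1.44e-07) = 3.937e+04 rad/s.
Step 3 — f₀ = ω₀/(2π) = 6266 Hz.

f₀ = 6266 Hz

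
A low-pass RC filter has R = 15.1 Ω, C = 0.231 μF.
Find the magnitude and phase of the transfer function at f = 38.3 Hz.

Step 1 — Angular frequency: ω = 2π·38.3 = 240.6 rad/s.
Step 2 — Transfer function: H(jω) = 1/(1 + jωRC).
Step 3 — Denominator: 1 + jωRC = 1 + j·240.6·15.1·2.31e-07 = 1 + j0.0008394.
Step 4 — H = 1 - j0.0008394.
Step 5 — Magnitude: |H| = 1 (-0.0 dB); phase: φ = -0.0°.

|H| = 1 (-0.0 dB), φ = -0.0°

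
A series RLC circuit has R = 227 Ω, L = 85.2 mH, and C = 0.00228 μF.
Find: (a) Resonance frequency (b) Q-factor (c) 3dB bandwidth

Step 1 — Resonance condition Im(Z)=0 gives ω₀ = 1/√(LC).
Step 2 — ω₀ = 1/√(0.0852·2.28e-09) = 7.175e+04 rad/s.
Step 3 — f₀ = ω₀/(2π) = 1.142e+04 Hz.
Step 4 — Series Q: Q = ω₀L/R = 7.175e+04·0.0852/227 = 26.93.
Step 5 — 3dB bandwidth: Δω = ω₀/Q = 2664 rad/s; BW = Δω/(2π) = 424 Hz.

(a) f₀ = 1.142e+04 Hz  (b) Q = 26.93  (c) BW = 424 Hz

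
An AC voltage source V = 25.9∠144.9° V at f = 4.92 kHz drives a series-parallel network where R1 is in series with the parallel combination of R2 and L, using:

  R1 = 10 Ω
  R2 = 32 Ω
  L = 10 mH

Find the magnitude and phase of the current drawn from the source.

Step 1 — Angular frequency: ω = 2π·f = 2π·4920 = 3.091e+04 rad/s.
Step 2 — Component impedances:
  R1: Z = R = 10 Ω
  R2: Z = R = 32 Ω
  L: Z = jωL = j·3.091e+04·0.01 = 0 + j309.1 Ω
Step 3 — Parallel branch: R2 || L = 1/(1/R2 + 1/L) = 31.66 + j3.277 Ω.
Step 4 — Series with R1: Z_total = R1 + (R2 || L) = 41.66 + j3.277 Ω = 41.79∠4.5° Ω.
Step 5 — Source phasor: V = 25.9∠144.9° V = -21.19 + j14.89 V.
Step 6 — Ohm's law: I = V / Z_total = (-21.19 + j14.89) / (41.66 + j3.277) = -0.4776 + j0.395 A.
Step 7 — Convert to polar: |I| = 0.6198 A, ∠I = 140.4°.

I = 0.6198∠140.4° A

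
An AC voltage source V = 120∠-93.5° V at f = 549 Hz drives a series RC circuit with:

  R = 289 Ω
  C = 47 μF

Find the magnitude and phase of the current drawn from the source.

Step 1 — Angular frequency: ω = 2π·f = 2π·549 = 3449 rad/s.
Step 2 — Component impedances:
  R: Z = R = 289 Ω
  C: Z = 1/(jωC) = -j/(ω·C) = 0 - j6.168 Ω
Step 3 — Series combination: Z_total = R + C = 289 - j6.168 Ω = 289.1∠-1.2° Ω.
Step 4 — Source phasor: V = 120∠-93.5° V = -7.326 - j119.8 V.
Step 5 — Ohm's law: I = V / Z_total = (-7.326 - j119.8) / (289 - j6.168) = -0.0165 - j0.4148 A.
Step 6 — Convert to polar: |I| = 0.4151 A, ∠I = -92.3°.

I = 0.4151∠-92.3° A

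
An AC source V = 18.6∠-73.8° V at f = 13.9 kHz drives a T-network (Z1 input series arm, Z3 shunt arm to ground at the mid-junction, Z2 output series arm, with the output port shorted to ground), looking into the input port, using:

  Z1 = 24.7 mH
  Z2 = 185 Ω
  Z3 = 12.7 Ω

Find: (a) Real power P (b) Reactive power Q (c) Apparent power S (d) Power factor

Step 1 — Angular frequency: ω = 2π·f = 2π·1.39e+04 = 8.734e+04 rad/s.
Step 2 — Component impedances:
  Z1: Z = jωL = j·8.734e+04·0.0247 = 0 + j2157 Ω
  Z2: Z = R = 185 Ω
  Z3: Z = R = 12.7 Ω
Step 3 — With the output port shorted to ground, the output series arm Z2 runs from the junction to ground; the shunt arm Z3 also runs from the junction to ground. They appear in parallel: Z3 || Z2 = 11.88 Ω.
Step 4 — Series with input arm Z1: Z_in = Z1 + (Z3 || Z2) = 11.88 + j2157 Ω = 2157∠89.7° Ω.
Step 5 — Source phasor: V = 18.6∠-73.8° V = 5.189 - j17.86 V.
Step 6 — Current: I = V / Z = -0.008266 - j0.002451 A = 0.008622∠-163.5° A.
Step 7 — Complex power: S = V·I* = 0.0008835 + j0.1604 VA.
Step 8 — Real power: P = Re(S) = 0.0008835 W.
Step 9 — Reactive power: Q = Im(S) = 0.1604 VAR.
Step 10 — Apparent power: |S| = 0.1604 VA.
Step 11 — Power factor: PF = P/|S| = 0.005509 (lagging).

(a) P = 0.0008835 W  (b) Q = 0.1604 VAR  (c) S = 0.1604 VA  (d) PF = 0.005509 (lagging)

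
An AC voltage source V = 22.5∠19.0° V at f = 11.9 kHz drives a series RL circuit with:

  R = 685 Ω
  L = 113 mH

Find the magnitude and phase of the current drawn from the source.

Step 1 — Angular frequency: ω = 2π·f = 2π·1.19e+04 = 7.477e+04 rad/s.
Step 2 — Component impedances:
  R: Z = R = 685 Ω
  L: Z = jωL = j·7.477e+04·0.113 = 0 + j8449 Ω
Step 3 — Series combination: Z_total = R + L = 685 + j8449 Ω = 8477∠85.4° Ω.
Step 4 — Source phasor: V = 22.5∠19.0° V = 21.27 + j7.325 V.
Step 5 — Ohm's law: I = V / Z_total = (21.27 + j7.325) / (685 + j8449) = 0.001064 - j0.002432 A.
Step 6 — Convert to polar: |I| = 0.002654 A, ∠I = -66.4°.

I = 0.002654∠-66.4° A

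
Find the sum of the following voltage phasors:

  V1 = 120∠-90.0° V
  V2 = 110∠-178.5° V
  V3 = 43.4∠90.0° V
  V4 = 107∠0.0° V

Step 1 — Convert each phasor to rectangular form:
  V1 = 120·(cos(-90.0°) + j·sin(-90.0°)) = 0 - j120 V
  V2 = 110·(cos(-178.5°) + j·sin(-178.5°)) = -110 - j2.879 V
  V3 = 43.4·(cos(90.0°) + j·sin(90.0°)) = 0 + j43.4 V
  V4 = 107·(cos(0.0°) + j·sin(0.0°)) = 107 V
Step 2 — Sum components: V_total = -2.962 - j79.48 V.
Step 3 — Convert to polar: |V_total| = 79.53 V, ∠V_total = -92.1°.

V_total = 79.53∠-92.1° V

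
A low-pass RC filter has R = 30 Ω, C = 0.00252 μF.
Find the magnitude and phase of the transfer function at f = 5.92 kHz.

Step 1 — Angular frequency: ω = 2π·5920 = 3.72e+04 rad/s.
Step 2 — Transfer function: H(jω) = 1/(1 + jωRC).
Step 3 — Denominator: 1 + jωRC = 1 + j·3.72e+04·30·2.52e-09 = 1 + j0.002812.
Step 4 — H = 1 - j0.002812.
Step 5 — Magnitude: |H| = 1 (-0.0 dB); phase: φ = -0.2°.

|H| = 1 (-0.0 dB), φ = -0.2°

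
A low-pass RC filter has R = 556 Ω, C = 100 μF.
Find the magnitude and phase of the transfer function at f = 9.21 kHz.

Step 1 — Angular frequency: ω = 2π·9210 = 5.787e+04 rad/s.
Step 2 — Transfer function: H(jω) = 1/(1 + jωRC).
Step 3 — Denominator: 1 + jωRC = 1 + j·5.787e+04·556·0.0001 = 1 + j3217.
Step 4 — H = 9.66e-08 - j0.0003108.
Step 5 — Magnitude: |H| = 0.0003108 (-70.2 dB); phase: φ = -90.0°.

|H| = 0.0003108 (-70.2 dB), φ = -90.0°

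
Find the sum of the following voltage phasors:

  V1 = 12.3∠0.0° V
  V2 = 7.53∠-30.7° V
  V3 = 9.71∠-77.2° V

Step 1 — Convert each phasor to rectangular form:
  V1 = 12.3·(cos(0.0°) + j·sin(0.0°)) = 12.3 V
  V2 = 7.53·(cos(-30.7°) + j·sin(-30.7°)) = 6.475 - j3.844 V
  V3 = 9.71·(cos(-77.2°) + j·sin(-77.2°)) = 2.151 - j9.469 V
Step 2 — Sum components: V_total = 20.93 - j13.31 V.
Step 3 — Convert to polar: |V_total| = 24.8 V, ∠V_total = -32.5°.

V_total = 24.8∠-32.5° V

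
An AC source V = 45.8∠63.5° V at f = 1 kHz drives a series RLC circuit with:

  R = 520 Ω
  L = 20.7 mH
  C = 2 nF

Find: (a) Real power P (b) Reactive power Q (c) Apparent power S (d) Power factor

Step 1 — Angular frequency: ω = 2π·f = 2π·1000 = 6283 rad/s.
Step 2 — Component impedances:
  R: Z = R = 520 Ω
  L: Z = jωL = j·6283·0.0207 = 0 + j130.1 Ω
  C: Z = 1/(jωC) = -j/(ω·C) = 0 - j7.958e+04 Ω
Step 3 — Series combination: Z_total = R + L + C = 520 - j7.945e+04 Ω = 7.945e+04∠-89.6° Ω.
Step 4 — Source phasor: V = 45.8∠63.5° V = 20.44 + j40.99 V.
Step 5 — Current: I = V / Z = -0.0005142 + j0.0002606 A = 0.0005765∠153.1° A.
Step 6 — Complex power: S = V·I* = 0.0001728 - j0.0264 VA.
Step 7 — Real power: P = Re(S) = 0.0001728 W.
Step 8 — Reactive power: Q = Im(S) = -0.0264 VAR.
Step 9 — Apparent power: |S| = 0.0264 VA.
Step 10 — Power factor: PF = P/|S| = 0.006545 (leading).

(a) P = 0.0001728 W  (b) Q = -0.0264 VAR  (c) S = 0.0264 VA  (d) PF = 0.006545 (leading)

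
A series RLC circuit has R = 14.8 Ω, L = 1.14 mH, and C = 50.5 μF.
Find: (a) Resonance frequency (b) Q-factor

Step 1 — Resonance condition Im(Z)=0 gives ω₀ = 1/√(LC).
Step 2 — ω₀ = 1/√(0.00114·5.05e-05) = 4168 rad/s.
Step 3 — f₀ = ω₀/(2π) = 663.3 Hz.
Step 4 — Series Q: Q = ω₀L/R = 4168·0.00114/14.8 = 0.321.

(a) f₀ = 663.3 Hz  (b) Q = 0.321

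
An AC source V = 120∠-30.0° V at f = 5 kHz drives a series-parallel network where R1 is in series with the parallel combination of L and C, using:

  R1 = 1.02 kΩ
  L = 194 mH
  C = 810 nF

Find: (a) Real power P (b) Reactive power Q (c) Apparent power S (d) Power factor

Step 1 — Angular frequency: ω = 2π·f = 2π·5000 = 3.142e+04 rad/s.
Step 2 — Component impedances:
  R1: Z = R = 1020 Ω
  L: Z = jωL = j·3.142e+04·0.194 = 0 + j6095 Ω
  C: Z = 1/(jωC) = -j/(ω·C) = 0 - j39.3 Ω
Step 3 — Parallel branch: L || C = 1/(1/L + 1/C) = 0 - j39.55 Ω.
Step 4 — Series with R1: Z_total = R1 + (L || C) = 1020 - j39.55 Ω = 1021∠-2.2° Ω.
Step 5 — Source phasor: V = 120∠-30.0° V = 103.9 - j60 V.
Step 6 — Current: I = V / Z = 0.104 - j0.05479 A = 0.1176∠-27.8° A.
Step 7 — Complex power: S = V·I* = 14.1 - j0.5466 VA.
Step 8 — Real power: P = Re(S) = 14.1 W.
Step 9 — Reactive power: Q = Im(S) = -0.5466 VAR.
Step 10 — Apparent power: |S| = 14.11 VA.
Step 11 — Power factor: PF = P/|S| = 0.9992 (leading).

(a) P = 14.1 W  (b) Q = -0.5466 VAR  (c) S = 14.11 VA  (d) PF = 0.9992 (leading)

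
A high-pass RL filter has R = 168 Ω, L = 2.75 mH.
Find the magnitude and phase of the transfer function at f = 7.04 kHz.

Step 1 — Angular frequency: ω = 2π·7040 = 4.423e+04 rad/s.
Step 2 — Transfer function: H(jω) = jωL/(R + jωL).
Step 3 — Numerator jωL = j·121.6; denominator R + jωL = 168 + j121.6.
Step 4 — H = 0.3439 + j0.475.
Step 5 — Magnitude: |H| = 0.5865 (-4.6 dB); phase: φ = 54.1°.

|H| = 0.5865 (-4.6 dB), φ = 54.1°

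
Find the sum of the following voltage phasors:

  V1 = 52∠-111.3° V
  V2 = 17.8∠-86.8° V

Step 1 — Convert each phasor to rectangular form:
  V1 = 52·(cos(-111.3°) + j·sin(-111.3°)) = -18.89 - j48.45 V
  V2 = 17.8·(cos(-86.8°) + j·sin(-86.8°)) = 0.9936 - j17.77 V
Step 2 — Sum components: V_total = -17.9 - j66.22 V.
Step 3 — Convert to polar: |V_total| = 68.6 V, ∠V_total = -105.1°.

V_total = 68.6∠-105.1° V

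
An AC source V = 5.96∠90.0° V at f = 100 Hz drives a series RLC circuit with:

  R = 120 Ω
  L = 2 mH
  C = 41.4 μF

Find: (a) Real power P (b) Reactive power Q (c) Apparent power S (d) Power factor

Step 1 — Angular frequency: ω = 2π·f = 2π·100 = 628.3 rad/s.
Step 2 — Component impedances:
  R: Z = R = 120 Ω
  L: Z = jωL = j·628.3·0.002 = 0 + j1.257 Ω
  C: Z = 1/(jωC) = -j/(ω·C) = 0 - j38.44 Ω
Step 3 — Series combination: Z_total = R + L + C = 120 - j37.19 Ω = 125.6∠-17.2° Ω.
Step 4 — Source phasor: V = 5.96∠90.0° V = 0 + j5.96 V.
Step 5 — Current: I = V / Z = -0.01404 + j0.04532 A = 0.04744∠107.2° A.
Step 6 — Complex power: S = V·I* = 0.2701 - j0.08369 VA.
Step 7 — Real power: P = Re(S) = 0.2701 W.
Step 8 — Reactive power: Q = Im(S) = -0.08369 VAR.
Step 9 — Apparent power: |S| = 0.2827 VA.
Step 10 — Power factor: PF = P/|S| = 0.9552 (leading).

(a) P = 0.2701 W  (b) Q = -0.08369 VAR  (c) S = 0.2827 VA  (d) PF = 0.9552 (leading)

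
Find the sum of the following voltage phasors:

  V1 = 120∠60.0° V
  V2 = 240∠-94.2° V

Step 1 — Convert each phasor to rectangular form:
  V1 = 120·(cos(60.0°) + j·sin(60.0°)) = 60 + j103.9 V
  V2 = 240·(cos(-94.2°) + j·sin(-94.2°)) = -17.58 - j239.4 V
Step 2 — Sum components: V_total = 42.42 - j135.4 V.
Step 3 — Convert to polar: |V_total| = 141.9 V, ∠V_total = -72.6°.

V_total = 141.9∠-72.6° V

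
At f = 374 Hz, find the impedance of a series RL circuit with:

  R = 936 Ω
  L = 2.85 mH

Step 1 — Angular frequency: ω = 2π·f = 2π·374 = 2350 rad/s.
Step 2 — Component impedances:
  R: Z = R = 936 Ω
  L: Z = jωL = j·2350·0.00285 = 0 + j6.697 Ω
Step 3 — Series combination: Z_total = R + L = 936 + j6.697 Ω = 936∠0.4° Ω.

Z = 936 + j6.697 Ω = 936∠0.4° Ω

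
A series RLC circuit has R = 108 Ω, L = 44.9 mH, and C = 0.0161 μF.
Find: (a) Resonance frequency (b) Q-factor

Step 1 — Resonance condition Im(Z)=0 gives ω₀ = 1/√(LC).
Step 2 — ω₀ = 1/√(0.0449·1.61e-08) = 3.719e+04 rad/s.
Step 3 — f₀ = ω₀/(2π) = 5919 Hz.
Step 4 — Series Q: Q = ω₀L/R = 3.719e+04·0.0449/108 = 15.46.

(a) f₀ = 5919 Hz  (b) Q = 15.46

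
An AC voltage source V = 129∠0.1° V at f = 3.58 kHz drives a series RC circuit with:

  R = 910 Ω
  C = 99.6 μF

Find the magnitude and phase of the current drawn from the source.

Step 1 — Angular frequency: ω = 2π·f = 2π·3580 = 2.249e+04 rad/s.
Step 2 — Component impedances:
  R: Z = R = 910 Ω
  C: Z = 1/(jωC) = -j/(ω·C) = 0 - j0.4464 Ω
Step 3 — Series combination: Z_total = R + C = 910 - j0.4464 Ω = 910∠-0.0° Ω.
Step 4 — Source phasor: V = 129∠0.1° V = 129 + j0.2251 V.
Step 5 — Ohm's law: I = V / Z_total = (129 + j0.2251) / (910 - j0.4464) = 0.1418 + j0.0003169 A.
Step 6 — Convert to polar: |I| = 0.1418 A, ∠I = 0.1°.

I = 0.1418∠0.1° A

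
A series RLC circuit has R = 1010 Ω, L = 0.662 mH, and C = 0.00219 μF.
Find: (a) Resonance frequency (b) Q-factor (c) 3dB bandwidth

Step 1 — Resonance condition Im(Z)=0 gives ω₀ = 1/√(LC).
Step 2 — ω₀ = 1/√(0.000662·2.19e-09) = 8.305e+05 rad/s.
Step 3 — f₀ = ω₀/(2π) = 1.322e+05 Hz.
Step 4 — Series Q: Q = ω₀L/R = 8.305e+05·0.000662/1010 = 0.5444.
Step 5 — 3dB bandwidth: Δω = ω₀/Q = 1.526e+06 rad/s; BW = Δω/(2π) = 2.428e+05 Hz.

(a) f₀ = 1.322e+05 Hz  (b) Q = 0.5444  (c) BW = 2.428e+05 Hz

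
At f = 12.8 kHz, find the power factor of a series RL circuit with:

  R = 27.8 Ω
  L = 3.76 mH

Step 1 — Angular frequency: ω = 2π·f = 2π·1.28e+04 = 8.042e+04 rad/s.
Step 2 — Component impedances:
  R: Z = R = 27.8 Ω
  L: Z = jωL = j·8.042e+04·0.00376 = 0 + j302.4 Ω
Step 3 — Series combination: Z_total = R + L = 27.8 + j302.4 Ω = 303.7∠84.7° Ω.
Step 4 — Power factor: PF = cos(φ) = Re(Z)/|Z| = 27.8/303.67 = 0.09155.
Step 5 — Type: Im(Z) = 302.4 ⇒ lagging (phase φ = 84.7°).

PF = 0.09155 (lagging, φ = 84.7°)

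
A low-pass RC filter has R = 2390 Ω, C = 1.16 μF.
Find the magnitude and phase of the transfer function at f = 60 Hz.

Step 1 — Angular frequency: ω = 2π·60 = 377 rad/s.
Step 2 — Transfer function: H(jω) = 1/(1 + jωRC).
Step 3 — Denominator: 1 + jωRC = 1 + j·377·2390·1.16e-06 = 1 + j1.045.
Step 4 — H = 0.4779 - j0.4995.
Step 5 — Magnitude: |H| = 0.6913 (-3.2 dB); phase: φ = -46.3°.

|H| = 0.6913 (-3.2 dB), φ = -46.3°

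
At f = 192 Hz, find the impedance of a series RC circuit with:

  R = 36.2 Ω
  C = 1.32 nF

Step 1 — Angular frequency: ω = 2π·f = 2π·192 = 1206 rad/s.
Step 2 — Component impedances:
  R: Z = R = 36.2 Ω
  C: Z = 1/(jωC) = -j/(ω·C) = 0 - j6.28e+05 Ω
Step 3 — Series combination: Z_total = R + C = 36.2 - j6.28e+05 Ω = 6.28e+05∠-90.0° Ω.

Z = 36.2 - j6.28e+05 Ω = 6.28e+05∠-90.0° Ω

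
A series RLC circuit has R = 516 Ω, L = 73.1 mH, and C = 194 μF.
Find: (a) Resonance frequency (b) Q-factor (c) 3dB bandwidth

Step 1 — Resonance condition Im(Z)=0 gives ω₀ = 1/√(LC).
Step 2 — ω₀ = 1/√(0.0731·0.000194) = 265.5 rad/s.
Step 3 — f₀ = ω₀/(2π) = 42.26 Hz.
Step 4 — Series Q: Q = ω₀L/R = 265.5·0.0731/516 = 0.03762.
Step 5 — 3dB bandwidth: Δω = ω₀/Q = 7059 rad/s; BW = Δω/(2π) = 1123 Hz.

(a) f₀ = 42.26 Hz  (b) Q = 0.03762  (c) BW = 1123 Hz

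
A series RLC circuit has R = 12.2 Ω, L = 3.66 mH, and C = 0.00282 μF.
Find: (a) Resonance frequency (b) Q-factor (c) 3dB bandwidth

Step 1 — Resonance condition Im(Z)=0 gives ω₀ = 1/√(LC).
Step 2 — ω₀ = 1/√(0.00366·2.82e-09) = 3.113e+05 rad/s.
Step 3 — f₀ = ω₀/(2π) = 4.954e+04 Hz.
Step 4 — Series Q: Q = ω₀L/R = 3.113e+05·0.00366/12.2 = 93.38.
Step 5 — 3dB bandwidth: Δω = ω₀/Q = 3333 rad/s; BW = Δω/(2π) = 530.5 Hz.

(a) f₀ = 4.954e+04 Hz  (b) Q = 93.38  (c) BW = 530.5 Hz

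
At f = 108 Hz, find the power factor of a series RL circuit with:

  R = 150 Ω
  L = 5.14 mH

Step 1 — Angular frequency: ω = 2π·f = 2π·108 = 678.6 rad/s.
Step 2 — Component impedances:
  R: Z = R = 150 Ω
  L: Z = jωL = j·678.6·0.00514 = 0 + j3.488 Ω
Step 3 — Series combination: Z_total = R + L = 150 + j3.488 Ω = 150∠1.3° Ω.
Step 4 — Power factor: PF = cos(φ) = Re(Z)/|Z| = 150/150.04 = 0.9997.
Step 5 — Type: Im(Z) = 3.488 ⇒ lagging (phase φ = 1.3°).

PF = 0.9997 (lagging, φ = 1.3°)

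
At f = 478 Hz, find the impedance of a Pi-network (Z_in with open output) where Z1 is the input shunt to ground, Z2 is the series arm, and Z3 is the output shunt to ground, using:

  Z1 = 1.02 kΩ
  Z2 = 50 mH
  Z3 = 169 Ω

Step 1 — Angular frequency: ω = 2π·f = 2π·478 = 3003 rad/s.
Step 2 — Component impedances:
  Z1: Z = R = 1020 Ω
  Z2: Z = jωL = j·3003·0.05 = 0 + j150.2 Ω
  Z3: Z = R = 169 Ω
Step 3 — With open output, the series arm Z2 and the output shunt Z3 appear in series to ground: Z2 + Z3 = 169 + j150.2 Ω.
Step 4 — Parallel with input shunt Z1: Z_in = Z1 || (Z2 + Z3) = 158.7 + j108.8 Ω = 192.4∠34.4° Ω.

Z = 158.7 + j108.8 Ω = 192.4∠34.4° Ω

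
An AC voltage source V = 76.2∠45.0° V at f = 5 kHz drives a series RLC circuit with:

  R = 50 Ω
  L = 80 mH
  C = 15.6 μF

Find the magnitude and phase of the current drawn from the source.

Step 1 — Angular frequency: ω = 2π·f = 2π·5000 = 3.142e+04 rad/s.
Step 2 — Component impedances:
  R: Z = R = 50 Ω
  L: Z = jωL = j·3.142e+04·0.08 = 0 + j2513 Ω
  C: Z = 1/(jωC) = -j/(ω·C) = 0 - j2.04 Ω
Step 3 — Series combination: Z_total = R + L + C = 50 + j2511 Ω = 2512∠88.9° Ω.
Step 4 — Source phasor: V = 76.2∠45.0° V = 53.88 + j53.88 V.
Step 5 — Ohm's law: I = V / Z_total = (53.88 + j53.88) / (50 + j2511) = 0.02187 - j0.02102 A.
Step 6 — Convert to polar: |I| = 0.03034 A, ∠I = -43.9°.

I = 0.03034∠-43.9° A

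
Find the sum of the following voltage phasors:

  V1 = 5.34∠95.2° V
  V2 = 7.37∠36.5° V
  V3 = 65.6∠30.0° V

Step 1 — Convert each phasor to rectangular form:
  V1 = 5.34·(cos(95.2°) + j·sin(95.2°)) = -0.484 + j5.318 V
  V2 = 7.37·(cos(36.5°) + j·sin(36.5°)) = 5.924 + j4.384 V
  V3 = 65.6·(cos(30.0°) + j·sin(30.0°)) = 56.81 + j32.8 V
Step 2 — Sum components: V_total = 62.25 + j42.5 V.
Step 3 — Convert to polar: |V_total| = 75.38 V, ∠V_total = 34.3°.

V_total = 75.38∠34.3° V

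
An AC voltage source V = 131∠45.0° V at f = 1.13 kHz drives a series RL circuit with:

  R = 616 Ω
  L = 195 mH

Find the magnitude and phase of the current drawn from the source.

Step 1 — Angular frequency: ω = 2π·f = 2π·1130 = 7100 rad/s.
Step 2 — Component impedances:
  R: Z = R = 616 Ω
  L: Z = jωL = j·7100·0.195 = 0 + j1384 Ω
Step 3 — Series combination: Z_total = R + L = 616 + j1384 Ω = 1515∠66.0° Ω.
Step 4 — Source phasor: V = 131∠45.0° V = 92.63 + j92.63 V.
Step 5 — Ohm's law: I = V / Z_total = (92.63 + j92.63) / (616 + j1384) = 0.0807 - j0.031 A.
Step 6 — Convert to polar: |I| = 0.08645 A, ∠I = -21.0°.

I = 0.08645∠-21.0° A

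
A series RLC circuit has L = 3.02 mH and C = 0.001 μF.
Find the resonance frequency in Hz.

Step 1 — Resonance condition Im(Z)=0 gives ω₀ = 1/√(LC).
Step 2 — ω₀ = 1/√(0.00302·1e-09) = 5.754e+05 rad/s.
Step 3 — f₀ = ω₀/(2π) = 9.158e+04 Hz.

f₀ = 9.158e+04 Hz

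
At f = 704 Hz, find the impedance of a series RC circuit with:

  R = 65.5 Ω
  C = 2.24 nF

Step 1 — Angular frequency: ω = 2π·f = 2π·704 = 4423 rad/s.
Step 2 — Component impedances:
  R: Z = R = 65.5 Ω
  C: Z = 1/(jωC) = -j/(ω·C) = 0 - j1.009e+05 Ω
Step 3 — Series combination: Z_total = R + C = 65.5 - j1.009e+05 Ω = 1.009e+05∠-90.0° Ω.

Z = 65.5 - j1.009e+05 Ω = 1.009e+05∠-90.0° Ω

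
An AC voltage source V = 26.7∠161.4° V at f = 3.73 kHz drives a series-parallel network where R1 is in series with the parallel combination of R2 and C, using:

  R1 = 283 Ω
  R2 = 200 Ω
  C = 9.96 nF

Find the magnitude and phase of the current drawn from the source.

Step 1 — Angular frequency: ω = 2π·f = 2π·3730 = 2.344e+04 rad/s.
Step 2 — Component impedances:
  R1: Z = R = 283 Ω
  R2: Z = R = 200 Ω
  C: Z = 1/(jωC) = -j/(ω·C) = 0 - j4284 Ω
Step 3 — Parallel branch: R2 || C = 1/(1/R2 + 1/C) = 199.6 - j9.317 Ω.
Step 4 — Series with R1: Z_total = R1 + (R2 || C) = 482.6 - j9.317 Ω = 482.7∠-1.1° Ω.
Step 5 — Source phasor: V = 26.7∠161.4° V = -25.31 + j8.516 V.
Step 6 — Ohm's law: I = V / Z_total = (-25.31 + j8.516) / (482.6 - j9.317) = -0.05276 + j0.01663 A.
Step 7 — Convert to polar: |I| = 0.05532 A, ∠I = 162.5°.

I = 0.05532∠162.5° A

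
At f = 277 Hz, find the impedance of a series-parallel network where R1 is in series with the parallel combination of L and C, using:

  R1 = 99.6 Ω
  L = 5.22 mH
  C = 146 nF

Step 1 — Angular frequency: ω = 2π·f = 2π·277 = 1740 rad/s.
Step 2 — Component impedances:
  R1: Z = R = 99.6 Ω
  L: Z = jωL = j·1740·0.00522 = 0 + j9.085 Ω
  C: Z = 1/(jωC) = -j/(ω·C) = 0 - j3935 Ω
Step 3 — Parallel branch: L || C = 1/(1/L + 1/C) = 0 + j9.106 Ω.
Step 4 — Series with R1: Z_total = R1 + (L || C) = 99.6 + j9.106 Ω = 100∠5.2° Ω.

Z = 99.6 + j9.106 Ω = 100∠5.2° Ω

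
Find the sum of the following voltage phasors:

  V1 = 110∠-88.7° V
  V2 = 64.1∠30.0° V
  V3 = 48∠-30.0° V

Step 1 — Convert each phasor to rectangular form:
  V1 = 110·(cos(-88.7°) + j·sin(-88.7°)) = 2.496 - j110 V
  V2 = 64.1·(cos(30.0°) + j·sin(30.0°)) = 55.51 + j32.05 V
  V3 = 48·(cos(-30.0°) + j·sin(-30.0°)) = 41.57 - j24 V
Step 2 — Sum components: V_total = 99.58 - j101.9 V.
Step 3 — Convert to polar: |V_total| = 142.5 V, ∠V_total = -45.7°.

V_total = 142.5∠-45.7° V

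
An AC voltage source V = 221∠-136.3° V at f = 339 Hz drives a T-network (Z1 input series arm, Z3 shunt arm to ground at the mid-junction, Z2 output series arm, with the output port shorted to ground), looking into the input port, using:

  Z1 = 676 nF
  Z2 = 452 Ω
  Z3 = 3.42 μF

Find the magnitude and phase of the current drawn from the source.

Step 1 — Angular frequency: ω = 2π·f = 2π·339 = 2130 rad/s.
Step 2 — Component impedances:
  Z1: Z = 1/(jωC) = -j/(ω·C) = 0 - j694.5 Ω
  Z2: Z = R = 452 Ω
  Z3: Z = 1/(jωC) = -j/(ω·C) = 0 - j137.3 Ω
Step 3 — With the output port shorted to ground, the output series arm Z2 runs from the junction to ground; the shunt arm Z3 also runs from the junction to ground. They appear in parallel: Z3 || Z2 = 38.17 - j125.7 Ω.
Step 4 — Series with input arm Z1: Z_in = Z1 + (Z3 || Z2) = 38.17 - j820.2 Ω = 821.1∠-87.3° Ω.
Step 5 — Source phasor: V = 221∠-136.3° V = -159.8 - j152.7 V.
Step 6 — Ohm's law: I = V / Z_total = (-159.8 - j152.7) / (38.17 - j820.2) = 0.1767 - j0.203 A.
Step 7 — Convert to polar: |I| = 0.2692 A, ∠I = -49.0°.

I = 0.2692∠-49.0° A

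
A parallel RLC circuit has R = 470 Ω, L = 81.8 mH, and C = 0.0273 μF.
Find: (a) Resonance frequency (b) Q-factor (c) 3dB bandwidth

Step 1 — Resonance: ω₀ = 1/√(LC) = 1/√(0.0818·2.73e-08) = 2.116e+04 rad/s.
Step 2 — f₀ = ω₀/(2π) = 3368 Hz.
Step 3 — Parallel Q: Q = R/(ω₀L) = 470/(2.116e+04·0.0818) = 0.2715.
Step 4 — Bandwidth: Δω = ω₀/Q = 7.794e+04 rad/s; BW = Δω/(2π) = 1.24e+04 Hz.

(a) f₀ = 3368 Hz  (b) Q = 0.2715  (c) BW = 1.24e+04 Hz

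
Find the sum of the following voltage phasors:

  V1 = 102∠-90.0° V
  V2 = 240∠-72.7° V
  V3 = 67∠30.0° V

Step 1 — Convert each phasor to rectangular form:
  V1 = 102·(cos(-90.0°) + j·sin(-90.0°)) = 0 - j102 V
  V2 = 240·(cos(-72.7°) + j·sin(-72.7°)) = 71.37 - j229.1 V
  V3 = 67·(cos(30.0°) + j·sin(30.0°)) = 58.02 + j33.5 V
Step 2 — Sum components: V_total = 129.4 - j297.6 V.
Step 3 — Convert to polar: |V_total| = 324.6 V, ∠V_total = -66.5°.

V_total = 324.6∠-66.5° V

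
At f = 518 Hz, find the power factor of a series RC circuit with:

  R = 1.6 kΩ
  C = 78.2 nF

Step 1 — Angular frequency: ω = 2π·f = 2π·518 = 3255 rad/s.
Step 2 — Component impedances:
  R: Z = R = 1600 Ω
  C: Z = 1/(jωC) = -j/(ω·C) = 0 - j3929 Ω
Step 3 — Series combination: Z_total = R + C = 1600 - j3929 Ω = 4242∠-67.8° Ω.
Step 4 — Power factor: PF = cos(φ) = Re(Z)/|Z| = 1600/4242 = 0.3772.
Step 5 — Type: Im(Z) = -3929 ⇒ leading (phase φ = -67.8°).

PF = 0.3772 (leading, φ = -67.8°)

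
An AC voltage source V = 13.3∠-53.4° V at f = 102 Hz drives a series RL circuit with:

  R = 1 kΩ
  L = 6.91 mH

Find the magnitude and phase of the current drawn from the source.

Step 1 — Angular frequency: ω = 2π·f = 2π·102 = 640.9 rad/s.
Step 2 — Component impedances:
  R: Z = R = 1000 Ω
  L: Z = jωL = j·640.9·0.00691 = 0 + j4.429 Ω
Step 3 — Series combination: Z_total = R + L = 1000 + j4.429 Ω = 1000∠0.3° Ω.
Step 4 — Source phasor: V = 13.3∠-53.4° V = 7.93 - j10.68 V.
Step 5 — Ohm's law: I = V / Z_total = (7.93 - j10.68) / (1000 + j4.429) = 0.007882 - j0.01071 A.
Step 6 — Convert to polar: |I| = 0.0133 A, ∠I = -53.7°.

I = 0.0133∠-53.7° A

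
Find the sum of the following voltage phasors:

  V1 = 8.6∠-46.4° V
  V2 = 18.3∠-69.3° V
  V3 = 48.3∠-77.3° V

Step 1 — Convert each phasor to rectangular form:
  V1 = 8.6·(cos(-46.4°) + j·sin(-46.4°)) = 5.931 - j6.228 V
  V2 = 18.3·(cos(-69.3°) + j·sin(-69.3°)) = 6.469 - j17.12 V
  V3 = 48.3·(cos(-77.3°) + j·sin(-77.3°)) = 10.62 - j47.12 V
Step 2 — Sum components: V_total = 23.02 - j70.46 V.
Step 3 — Convert to polar: |V_total| = 74.13 V, ∠V_total = -71.9°.

V_total = 74.13∠-71.9° V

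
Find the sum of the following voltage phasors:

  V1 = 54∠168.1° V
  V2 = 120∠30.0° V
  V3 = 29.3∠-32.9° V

Step 1 — Convert each phasor to rectangular form:
  V1 = 54·(cos(168.1°) + j·sin(168.1°)) = -52.84 + j11.14 V
  V2 = 120·(cos(30.0°) + j·sin(30.0°)) = 103.9 + j60 V
  V3 = 29.3·(cos(-32.9°) + j·sin(-32.9°)) = 24.6 - j15.92 V
Step 2 — Sum components: V_total = 75.68 + j55.22 V.
Step 3 — Convert to polar: |V_total| = 93.69 V, ∠V_total = 36.1°.

V_total = 93.69∠36.1° V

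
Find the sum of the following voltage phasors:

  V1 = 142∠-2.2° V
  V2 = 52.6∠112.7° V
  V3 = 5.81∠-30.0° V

Step 1 — Convert each phasor to rectangular form:
  V1 = 142·(cos(-2.2°) + j·sin(-2.2°)) = 141.9 - j5.451 V
  V2 = 52.6·(cos(112.7°) + j·sin(112.7°)) = -20.3 + j48.53 V
  V3 = 5.81·(cos(-30.0°) + j·sin(-30.0°)) = 5.032 - j2.905 V
Step 2 — Sum components: V_total = 126.6 + j40.17 V.
Step 3 — Convert to polar: |V_total| = 132.8 V, ∠V_total = 17.6°.

V_total = 132.8∠17.6° V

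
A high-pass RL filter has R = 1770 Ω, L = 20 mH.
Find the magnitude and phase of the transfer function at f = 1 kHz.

Step 1 — Angular frequency: ω = 2π·1000 = 6283 rad/s.
Step 2 — Transfer function: H(jω) = jωL/(R + jωL).
Step 3 — Numerator jωL = j·125.7; denominator R + jωL = 1770 + j125.7.
Step 4 — H = 0.005015 + j0.07064.
Step 5 — Magnitude: |H| = 0.07082 (-23.0 dB); phase: φ = 85.9°.

|H| = 0.07082 (-23.0 dB), φ = 85.9°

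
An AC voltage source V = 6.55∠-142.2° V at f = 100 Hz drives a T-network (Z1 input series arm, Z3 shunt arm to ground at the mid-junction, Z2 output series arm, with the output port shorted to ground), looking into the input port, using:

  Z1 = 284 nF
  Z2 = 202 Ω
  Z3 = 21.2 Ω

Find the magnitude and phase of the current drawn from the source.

Step 1 — Angular frequency: ω = 2π·f = 2π·100 = 628.3 rad/s.
Step 2 — Component impedances:
  Z1: Z = 1/(jωC) = -j/(ω·C) = 0 - j5604 Ω
  Z2: Z = R = 202 Ω
  Z3: Z = R = 21.2 Ω
Step 3 — With the output port shorted to ground, the output series arm Z2 runs from the junction to ground; the shunt arm Z3 also runs from the junction to ground. They appear in parallel: Z3 || Z2 = 19.19 Ω.
Step 4 — Series with input arm Z1: Z_in = Z1 + (Z3 || Z2) = 19.19 - j5604 Ω = 5604∠-89.8° Ω.
Step 5 — Source phasor: V = 6.55∠-142.2° V = -5.176 - j4.015 V.
Step 6 — Ohm's law: I = V / Z_total = (-5.176 - j4.015) / (19.19 - j5604) = 0.0007132 - j0.000926 A.
Step 7 — Convert to polar: |I| = 0.001169 A, ∠I = -52.4°.

I = 0.001169∠-52.4° A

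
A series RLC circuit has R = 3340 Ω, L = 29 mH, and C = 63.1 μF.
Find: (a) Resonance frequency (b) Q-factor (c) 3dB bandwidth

Step 1 — Resonance condition Im(Z)=0 gives ω₀ = 1/√(LC).
Step 2 — ω₀ = 1/√(0.029·6.31e-05) = 739.2 rad/s.
Step 3 — f₀ = ω₀/(2π) = 117.7 Hz.
Step 4 — Series Q: Q = ω₀L/R = 739.2·0.029/3340 = 0.006419.
Step 5 — 3dB bandwidth: Δω = ω₀/Q = 1.152e+05 rad/s; BW = Δω/(2π) = 1.833e+04 Hz.

(a) f₀ = 117.7 Hz  (b) Q = 0.006419  (c) BW = 1.833e+04 Hz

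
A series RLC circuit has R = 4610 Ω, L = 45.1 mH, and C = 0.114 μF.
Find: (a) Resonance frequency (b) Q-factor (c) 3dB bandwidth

Step 1 — Resonance condition Im(Z)=0 gives ω₀ = 1/√(LC).
Step 2 — ω₀ = 1/√(0.0451·1.14e-07) = 1.395e+04 rad/s.
Step 3 — f₀ = ω₀/(2π) = 2220 Hz.
Step 4 — Series Q: Q = ω₀L/R = 1.395e+04·0.0451/4610 = 0.1364.
Step 5 — 3dB bandwidth: Δω = ω₀/Q = 1.022e+05 rad/s; BW = Δω/(2π) = 1.627e+04 Hz.

(a) f₀ = 2220 Hz  (b) Q = 0.1364  (c) BW = 1.627e+04 Hz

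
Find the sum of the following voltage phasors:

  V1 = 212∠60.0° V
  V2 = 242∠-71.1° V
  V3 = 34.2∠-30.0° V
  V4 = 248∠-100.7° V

Step 1 — Convert each phasor to rectangular form:
  V1 = 212·(cos(60.0°) + j·sin(60.0°)) = 106 + j183.6 V
  V2 = 242·(cos(-71.1°) + j·sin(-71.1°)) = 78.39 - j229 V
  V3 = 34.2·(cos(-30.0°) + j·sin(-30.0°)) = 29.62 - j17.1 V
  V4 = 248·(cos(-100.7°) + j·sin(-100.7°)) = -46.05 - j243.7 V
Step 2 — Sum components: V_total = 168 - j306.1 V.
Step 3 — Convert to polar: |V_total| = 349.2 V, ∠V_total = -61.2°.

V_total = 349.2∠-61.2° V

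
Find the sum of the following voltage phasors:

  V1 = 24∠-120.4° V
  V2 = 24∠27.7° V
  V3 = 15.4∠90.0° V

Step 1 — Convert each phasor to rectangular form:
  V1 = 24·(cos(-120.4°) + j·sin(-120.4°)) = -12.14 - j20.7 V
  V2 = 24·(cos(27.7°) + j·sin(27.7°)) = 21.25 + j11.16 V
  V3 = 15.4·(cos(90.0°) + j·sin(90.0°)) = 0 + j15.4 V
Step 2 — Sum components: V_total = 9.105 + j5.856 V.
Step 3 — Convert to polar: |V_total| = 10.83 V, ∠V_total = 32.7°.

V_total = 10.83∠32.7° V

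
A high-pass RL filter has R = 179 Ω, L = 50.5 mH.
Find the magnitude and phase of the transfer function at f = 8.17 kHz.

Step 1 — Angular frequency: ω = 2π·8170 = 5.133e+04 rad/s.
Step 2 — Transfer function: H(jω) = jωL/(R + jωL).
Step 3 — Numerator jωL = j·2592; denominator R + jωL = 179 + j2592.
Step 4 — H = 0.9953 + j0.06872.
Step 5 — Magnitude: |H| = 0.9976 (-0.0 dB); phase: φ = 3.9°.

|H| = 0.9976 (-0.0 dB), φ = 3.9°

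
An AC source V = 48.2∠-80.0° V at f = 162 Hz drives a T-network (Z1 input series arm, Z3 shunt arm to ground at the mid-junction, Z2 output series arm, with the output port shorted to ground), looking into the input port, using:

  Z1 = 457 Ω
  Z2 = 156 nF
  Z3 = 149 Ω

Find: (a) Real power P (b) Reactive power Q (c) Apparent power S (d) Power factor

Step 1 — Angular frequency: ω = 2π·f = 2π·162 = 1018 rad/s.
Step 2 — Component impedances:
  Z1: Z = R = 457 Ω
  Z2: Z = 1/(jωC) = -j/(ω·C) = 0 - j6298 Ω
  Z3: Z = R = 149 Ω
Step 3 — With the output port shorted to ground, the output series arm Z2 runs from the junction to ground; the shunt arm Z3 also runs from the junction to ground. They appear in parallel: Z3 || Z2 = 148.9 - j3.523 Ω.
Step 4 — Series with input arm Z1: Z_in = Z1 + (Z3 || Z2) = 605.9 - j3.523 Ω = 605.9∠-0.3° Ω.
Step 5 — Source phasor: V = 48.2∠-80.0° V = 8.37 - j47.47 V.
Step 6 — Current: I = V / Z = 0.01427 - j0.07826 A = 0.07955∠-79.7° A.
Step 7 — Complex power: S = V·I* = 3.834 - j0.02229 VA.
Step 8 — Real power: P = Re(S) = 3.834 W.
Step 9 — Reactive power: Q = Im(S) = -0.02229 VAR.
Step 10 — Apparent power: |S| = 3.834 VA.
Step 11 — Power factor: PF = P/|S| = 1 (leading).

(a) P = 3.834 W  (b) Q = -0.02229 VAR  (c) S = 3.834 VA  (d) PF = 1 (leading)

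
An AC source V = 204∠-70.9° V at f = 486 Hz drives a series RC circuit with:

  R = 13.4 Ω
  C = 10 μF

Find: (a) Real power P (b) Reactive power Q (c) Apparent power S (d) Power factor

Step 1 — Angular frequency: ω = 2π·f = 2π·486 = 3054 rad/s.
Step 2 — Component impedances:
  R: Z = R = 13.4 Ω
  C: Z = 1/(jωC) = -j/(ω·C) = 0 - j32.75 Ω
Step 3 — Series combination: Z_total = R + C = 13.4 - j32.75 Ω = 35.38∠-67.7° Ω.
Step 4 — Source phasor: V = 204∠-70.9° V = 66.75 - j192.8 V.
Step 5 — Current: I = V / Z = 5.757 - j0.3172 A = 5.765∠-3.2° A.
Step 6 — Complex power: S = V·I* = 445.4 - j1089 VA.
Step 7 — Real power: P = Re(S) = 445.4 W.
Step 8 — Reactive power: Q = Im(S) = -1089 VAR.
Step 9 — Apparent power: |S| = 1176 VA.
Step 10 — Power factor: PF = P/|S| = 0.3787 (leading).

(a) P = 445.4 W  (b) Q = -1089 VAR  (c) S = 1176 VA  (d) PF = 0.3787 (leading)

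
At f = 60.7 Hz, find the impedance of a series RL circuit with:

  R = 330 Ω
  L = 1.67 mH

Step 1 — Angular frequency: ω = 2π·f = 2π·60.7 = 381.4 rad/s.
Step 2 — Component impedances:
  R: Z = R = 330 Ω
  L: Z = jωL = j·381.4·0.00167 = 0 + j0.6369 Ω
Step 3 — Series combination: Z_total = R + L = 330 + j0.6369 Ω = 330∠0.1° Ω.

Z = 330 + j0.6369 Ω = 330∠0.1° Ω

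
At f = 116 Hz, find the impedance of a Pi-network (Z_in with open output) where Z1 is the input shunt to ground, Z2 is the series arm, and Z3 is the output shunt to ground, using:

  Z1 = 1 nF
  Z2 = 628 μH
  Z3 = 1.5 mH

Step 1 — Angular frequency: ω = 2π·f = 2π·116 = 728.8 rad/s.
Step 2 — Component impedances:
  Z1: Z = 1/(jωC) = -j/(ω·C) = 0 - j1.372e+06 Ω
  Z2: Z = jωL = j·728.8·0.000628 = 0 + j0.4577 Ω
  Z3: Z = jωL = j·728.8·0.0015 = 0 + j1.093 Ω
Step 3 — With open output, the series arm Z2 and the output shunt Z3 appear in series to ground: Z2 + Z3 = 0 + j1.551 Ω.
Step 4 — Parallel with input shunt Z1: Z_in = Z1 || (Z2 + Z3) = 0 + j1.551 Ω = 1.551∠90.0° Ω.

Z = 0 + j1.551 Ω = 1.551∠90.0° Ω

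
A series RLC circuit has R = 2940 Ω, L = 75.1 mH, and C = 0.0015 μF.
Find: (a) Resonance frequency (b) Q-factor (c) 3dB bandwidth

Step 1 — Resonance condition Im(Z)=0 gives ω₀ = 1/√(LC).
Step 2 — ω₀ = 1/√(0.0751·1.5e-09) = 9.422e+04 rad/s.
Step 3 — f₀ = ω₀/(2π) = 1.5e+04 Hz.
Step 4 — Series Q: Q = ω₀L/R = 9.422e+04·0.0751/2940 = 2.407.
Step 5 — 3dB bandwidth: Δω = ω₀/Q = 3.915e+04 rad/s; BW = Δω/(2π) = 6231 Hz.

(a) f₀ = 1.5e+04 Hz  (b) Q = 2.407  (c) BW = 6231 Hz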